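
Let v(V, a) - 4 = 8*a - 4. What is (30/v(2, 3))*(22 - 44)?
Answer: -55/2 ≈ -27.500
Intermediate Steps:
v(V, a) = 8*a (v(V, a) = 4 + (8*a - 4) = 4 + (-4 + 8*a) = 8*a)
(30/v(2, 3))*(22 - 44) = (30/((8*3)))*(22 - 44) = (30/24)*(-22) = (30*(1/24))*(-22) = (5/4)*(-22) = -55/2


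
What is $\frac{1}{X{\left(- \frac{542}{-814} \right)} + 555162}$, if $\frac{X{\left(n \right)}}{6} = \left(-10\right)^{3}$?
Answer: $\frac{1}{549162} \approx 1.821 \cdot 10^{-6}$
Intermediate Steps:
$X{\left(n \right)} = -6000$ ($X{\left(n \right)} = 6 \left(-10\right)^{3} = 6 \left(-1000\right) = -6000$)
$\frac{1}{X{\left(- \frac{542}{-814} \right)} + 555162} = \frac{1}{-6000 + 555162} = \frac{1}{549162}$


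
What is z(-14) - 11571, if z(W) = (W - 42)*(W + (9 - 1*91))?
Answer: -6195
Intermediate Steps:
z(W) = (-82 + W)*(-42 + W) (z(W) = (-42 + W)*(W + (9 - 91)) = (-42 + W)*(W - 82) = (-42 + W)*(-82 + W) = (-82 + W)*(-42 + W))
z(-14) - 11571 = (3444 + (-14)² - 124*(-14)) - 11571 = (3444 + 196 + 1736) - 11571 = 5376 - 11571 = -6195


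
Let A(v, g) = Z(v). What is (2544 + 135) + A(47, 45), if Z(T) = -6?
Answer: 2673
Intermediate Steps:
A(v, g) = -6
(2544 + 135) + A(47, 45) = (2544 + 135) - 6 = 2679 - 6 = 2673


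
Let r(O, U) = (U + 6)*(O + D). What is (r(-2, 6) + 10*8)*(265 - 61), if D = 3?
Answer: 18768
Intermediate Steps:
r(O, U) = (3 + O)*(6 + U) (r(O, U) = (U + 6)*(O + 3) = (6 + U)*(3 + O) = (3 + O)*(6 + U))
(r(-2, 6) + 10*8)*(265 - 61) = ((18 + 3*6 + 6*(-2) - 2*6) + 10*8)*(265 - 61) = ((18 + 18 - 12 - 12) + 80)*204 = (12 + 80)*204 = 92*204 = 18768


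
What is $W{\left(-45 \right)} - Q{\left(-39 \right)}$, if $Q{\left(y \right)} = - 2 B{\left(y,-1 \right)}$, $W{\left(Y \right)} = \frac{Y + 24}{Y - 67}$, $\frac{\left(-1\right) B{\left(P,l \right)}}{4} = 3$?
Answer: $- \frac{381}{16} \approx -23.813$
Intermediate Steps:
$B{\left(P,l \right)} = -12$ ($B{\left(P,l \right)} = \left(-4\right) 3 = -12$)
$W{\left(Y \right)} = \frac{24 + Y}{-67 + Y}$
$Q{\left(y \right)} = 24$ ($Q{\left(y \right)} = \left(-2\right) \left(-12\right) = 24$)
$W{\left(-45 \right)} - Q{\left(-39 \right)} = \frac{24 - 45}{-67 - 45} - 24 = \frac{1}{-112} \left(-21\right) - 24 = \left(- \frac{1}{112}\right) \left(-21\right) - 24 = \frac{3}{16} - 24 = - \frac{381}{16}$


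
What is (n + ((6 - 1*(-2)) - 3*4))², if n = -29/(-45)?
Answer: 22801/2025 ≈ 11.260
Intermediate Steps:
n = 29/45 (n = -29*(-1/45) = 29/45 ≈ 0.64444)
(n + ((6 - 1*(-2)) - 3*4))² = (29/45 + ((6 - 1*(-2)) - 3*4))² = (29/45 + ((6 + 2) - 12))² = (29/45 + (8 - 12))² = (29/45 - 4)² = (-151/45)² = 22801/2025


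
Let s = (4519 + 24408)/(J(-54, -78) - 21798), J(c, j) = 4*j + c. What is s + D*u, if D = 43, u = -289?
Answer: -275460955/22164 ≈ -12428.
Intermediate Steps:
J(c, j) = c + 4*j
s = -28927/22164 (s = (4519 + 24408)/((-54 + 4*(-78)) - 21798) = 28927/((-54 - 312) - 21798) = 28927/(-366 - 21798) = 28927/(-22164) = 28927*(-1/22164) = -28927/22164 ≈ -1.3051)
s + D*u = -28927/22164 + 43*(-289) = -28927/22164 - 12427 = -275460955/22164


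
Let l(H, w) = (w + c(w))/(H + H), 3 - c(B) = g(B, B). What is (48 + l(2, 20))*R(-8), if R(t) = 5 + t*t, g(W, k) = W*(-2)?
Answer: 17595/4 ≈ 4398.8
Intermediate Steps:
g(W, k) = -2*W
c(B) = 3 + 2*B (c(B) = 3 - (-2)*B = 3 + 2*B)
l(H, w) = (3 + 3*w)/(2*H) (l(H, w) = (w + (3 + 2*w))/(H + H) = (3 + 3*w)/((2*H)) = (3 + 3*w)*(1/(2*H)) = (3 + 3*w)/(2*H))
R(t) = 5 + t**2
(48 + l(2, 20))*R(-8) = (48 + (3/2)*(1 + 20)/2)*(5 + (-8)**2) = (48 + (3/2)*(1/2)*21)*(5 + 64) = (48 + 63/4)*69 = (255/4)*69 = 17595/4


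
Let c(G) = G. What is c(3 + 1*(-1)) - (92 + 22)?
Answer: -112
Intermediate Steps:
c(3 + 1*(-1)) - (92 + 22) = (3 + 1*(-1)) - (92 + 22) = (3 - 1) - 1*114 = 2 - 114 = -112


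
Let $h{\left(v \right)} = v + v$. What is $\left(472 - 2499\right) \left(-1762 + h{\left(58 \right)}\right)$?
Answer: $3336442$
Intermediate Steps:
$h{\left(v \right)} = 2 v$
$\left(472 - 2499\right) \left(-1762 + h{\left(58 \right)}\right) = \left(472 - 2499\right) \left(-1762 + 2 \cdot 58\right) = - 2027 \left(-1762 + 116\right) = \left(-2027\right) \left(-1646\right) = 3336442$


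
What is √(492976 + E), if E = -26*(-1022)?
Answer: 2*√129887 ≈ 720.80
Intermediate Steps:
E = 26572
√(492976 + E) = √(492976 + 26572) = √519548 = 2*√129887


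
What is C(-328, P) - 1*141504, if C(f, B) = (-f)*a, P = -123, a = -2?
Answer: -142160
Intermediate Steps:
C(f, B) = 2*f (C(f, B) = -f*(-2) = 2*f)
C(-328, P) - 1*141504 = 2*(-328) - 1*141504 = -656 - 141504 = -142160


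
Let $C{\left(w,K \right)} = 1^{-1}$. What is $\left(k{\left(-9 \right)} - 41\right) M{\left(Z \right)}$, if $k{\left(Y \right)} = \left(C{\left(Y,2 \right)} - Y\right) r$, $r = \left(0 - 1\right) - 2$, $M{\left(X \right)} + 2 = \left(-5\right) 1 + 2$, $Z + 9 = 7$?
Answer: $355$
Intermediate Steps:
$Z = -2$ ($Z = -9 + 7 = -2$)
$M{\left(X \right)} = -5$ ($M{\left(X \right)} = -2 + \left(\left(-5\right) 1 + 2\right) = -2 + \left(-5 + 2\right) = -2 - 3 = -5$)
$C{\left(w,K \right)} = 1$
$r = -3$ ($r = -1 - 2 = -3$)
$k{\left(Y \right)} = -3 + 3 Y$ ($k{\left(Y \right)} = \left(1 - Y\right) \left(-3\right) = -3 + 3 Y$)
$\left(k{\left(-9 \right)} - 41\right) M{\left(Z \right)} = \left(\left(-3 + 3 \left(-9\right)\right) - 41\right) \left(-5\right) = \left(\left(-3 - 27\right) - 41\right) \left(-5\right) = \left(-30 - 41\right) \left(-5\right) = \left(-71\right) \left(-5\right) = 355$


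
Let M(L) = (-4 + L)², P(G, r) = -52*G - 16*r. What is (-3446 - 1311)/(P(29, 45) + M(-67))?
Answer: -4757/2813 ≈ -1.6911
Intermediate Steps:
(-3446 - 1311)/(P(29, 45) + M(-67)) = (-3446 - 1311)/((-52*29 - 16*45) + (-4 - 67)²) = -4757/((-1508 - 720) + (-71)²) = -4757/(-2228 + 5041) = -4757/2813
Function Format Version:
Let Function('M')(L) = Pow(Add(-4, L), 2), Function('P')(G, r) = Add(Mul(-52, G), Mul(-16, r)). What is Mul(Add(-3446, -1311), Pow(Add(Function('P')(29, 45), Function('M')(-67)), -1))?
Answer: Rational(-4757, 2813) ≈ -1.6911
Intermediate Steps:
Mul(Add(-3446, -1311), Pow(Add(Function('P')(29, 45), Function('M')(-67)), -1)) = Mul(Add(-3446, -1311), Pow(Add(Add(Mul(-52, 29), Mul(-16, 45)), Pow(Add(-4, -67), 2)), -1)) = Mul(-4757, Pow(Add(Add(-1508, -720), Pow(-71, 2)), -1)) = Mul(-4757, Pow(Add(-2228, 5041), -1)) = Mul(-4757, Pow(2813, -1)) = Mul(-4757, Rational(1, 2813)) = Rational(-4757, 2813)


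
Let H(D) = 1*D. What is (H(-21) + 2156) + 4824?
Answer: 6959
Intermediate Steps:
H(D) = D
(H(-21) + 2156) + 4824 = (-21 + 2156) + 4824 = 2135 + 4824 = 6959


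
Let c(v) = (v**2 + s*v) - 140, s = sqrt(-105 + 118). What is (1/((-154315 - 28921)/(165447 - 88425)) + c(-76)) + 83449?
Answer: 8161751019/91618 - 76*sqrt(13) ≈ 88811.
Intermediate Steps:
s = sqrt(13) ≈ 3.6056
c(v) = -140 + v**2 + v*sqrt(13) (c(v) = (v**2 + sqrt(13)*v) - 140 = (v**2 + v*sqrt(13)) - 140 = -140 + v**2 + v*sqrt(13))
(1/((-154315 - 28921)/(165447 - 88425)) + c(-76)) + 83449 = (1/((-154315 - 28921)/(165447 - 88425)) + (-140 + (-76)**2 - 76*sqrt(13))) + 83449 = (1/(-183236/77022) + (-140 + 5776 - 76*sqrt(13))) + 83449 = (1/(-183236*1/77022) + (5636 - 76*sqrt(13))) + 83449 = (1/(-91618/38511) + (5636 - 76*sqrt(13))) + 83449 = (-38511/91618 + (5636 - 76*sqrt(13))) + 83449 = (516320537/91618 - 76*sqrt(13)) + 83449 = 8161751019/91618 - 76*sqrt(13)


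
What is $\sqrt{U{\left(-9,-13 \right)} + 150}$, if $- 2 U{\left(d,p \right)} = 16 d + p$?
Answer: $\frac{\sqrt{914}}{2} \approx 15.116$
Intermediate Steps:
$U{\left(d,p \right)} = - 8 d - \frac{p}{2}$ ($U{\left(d,p \right)} = - \frac{16 d + p}{2} = - \frac{p + 16 d}{2} = - 8 d - \frac{p}{2}$)
$\sqrt{U{\left(-9,-13 \right)} + 150} = \sqrt{\left(\left(-8\right) \left(-9\right) - - \frac{13}{2}\right) + 150} = \sqrt{\left(72 + \frac{13}{2}\right) + 150} = \sqrt{\frac{157}{2} + 150} = \sqrt{\frac{457}{2}} = \frac{\sqrt{914}}{2}$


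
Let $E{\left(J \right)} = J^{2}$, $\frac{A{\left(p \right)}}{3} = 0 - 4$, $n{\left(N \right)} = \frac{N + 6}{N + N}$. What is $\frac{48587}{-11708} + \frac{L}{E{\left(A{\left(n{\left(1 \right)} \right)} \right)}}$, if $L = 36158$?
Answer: $\frac{52042667}{210744} \approx 246.95$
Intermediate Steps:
$n{\left(N \right)} = \frac{6 + N}{2 N}$
$A{\left(p \right)} = -12$ ($A{\left(p \right)} = 3 \left(0 - 4\right) = 3 \left(-4\right) = -12$)
$\frac{48587}{-11708} + \frac{L}{E{\left(A{\left(n{\left(1 \right)} \right)} \right)}} = \frac{48587}{-11708} + \frac{36158}{\left(-12\right)^{2}} = 48587 \left(- \frac{1}{11708}\right) + \frac{36158}{144} = - \frac{48587}{11708} + 36158 \cdot \frac{1}{144} = - \frac{48587}{11708} + \frac{18079}{72} = \frac{52042667}{210744}$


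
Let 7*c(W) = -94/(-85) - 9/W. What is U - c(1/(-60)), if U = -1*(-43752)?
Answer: 25986446/595 ≈ 43675.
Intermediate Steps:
c(W) = 94/595 - 9/(7*W) (c(W) = (-94/(-85) - 9/W)/7 = (-94*(-1/85) - 9/W)/7 = (94/85 - 9/W)/7 = 94/595 - 9/(7*W))
U = 43752
U - c(1/(-60)) = 43752 - (-765 + 94/(-60))/(595*(1/(-60))) = 43752 - (-765 + 94*(-1/60))/(595*(-1/60)) = 43752 - (-60)*(-765 - 47/30)/595 = 43752 - (-60)*(-22997)/(595*30) = 43752 - 1*45994/595 = 43752 - 45994/595 = 25986446/595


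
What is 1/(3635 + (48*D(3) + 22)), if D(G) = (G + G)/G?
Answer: 1/3753 ≈ 0.00026645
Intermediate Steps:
D(G) = 2 (D(G) = (2*G)/G = 2)
1/(3635 + (48*D(3) + 22)) = 1/(3635 + (48*2 + 22)) = 1/(3635 + (96 + 22)) = 1/(3635 + 118) = 1/3753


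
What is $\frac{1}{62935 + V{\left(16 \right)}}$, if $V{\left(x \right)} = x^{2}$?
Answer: $\frac{1}{63191} \approx 1.5825 \cdot 10^{-5}$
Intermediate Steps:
$\frac{1}{62935 + V{\left(16 \right)}} = \frac{1}{62935 + 16^{2}} = \frac{1}{62935 + 256} = \frac{1}{63191}$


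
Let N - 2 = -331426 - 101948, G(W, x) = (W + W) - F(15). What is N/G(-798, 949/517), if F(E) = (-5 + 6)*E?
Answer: 433372/1611 ≈ 269.01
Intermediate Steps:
F(E) = E (F(E) = 1*E = E)
G(W, x) = -15 + 2*W (G(W, x) = (W + W) - 1*15 = 2*W - 15 = -15 + 2*W)
N = -433372 (N = 2 + (-331426 - 101948) = 2 - 433374 = -433372)
N/G(-798, 949/517) = -433372/(-15 + 2*(-798)) = -433372/(-15 - 1596) = -433372/(-1611) = -433372*(-1/1611) = 433372/1611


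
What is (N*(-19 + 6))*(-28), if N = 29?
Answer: 10556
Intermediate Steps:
(N*(-19 + 6))*(-28) = (29*(-19 + 6))*(-28) = (29*(-13))*(-28) = -377*(-28) = 10556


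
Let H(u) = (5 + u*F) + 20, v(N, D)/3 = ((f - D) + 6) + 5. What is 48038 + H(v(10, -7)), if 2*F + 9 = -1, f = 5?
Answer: 47718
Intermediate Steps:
F = -5 (F = -9/2 + (½)*(-1) = -9/2 - ½ = -5)
v(N, D) = 48 - 3*D (v(N, D) = 3*(((5 - D) + 6) + 5) = 3*((11 - D) + 5) = 3*(16 - D) = 48 - 3*D)
H(u) = 25 - 5*u (H(u) = (5 + u*(-5)) + 20 = (5 - 5*u) + 20 = 25 - 5*u)
48038 + H(v(10, -7)) = 48038 + (25 - 5*(48 - 3*(-7))) = 48038 + (25 - 5*(48 + 21)) = 48038 + (25 - 5*69) = 48038 + (25 - 345) = 48038 - 320 = 47718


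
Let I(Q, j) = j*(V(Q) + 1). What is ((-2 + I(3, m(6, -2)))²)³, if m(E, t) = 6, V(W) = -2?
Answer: 262144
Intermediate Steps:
I(Q, j) = -j (I(Q, j) = j*(-2 + 1) = j*(-1) = -j)
((-2 + I(3, m(6, -2)))²)³ = ((-2 - 1*6)²)³ = ((-2 - 6)²)³ = ((-8)²)³ = 64³ = 262144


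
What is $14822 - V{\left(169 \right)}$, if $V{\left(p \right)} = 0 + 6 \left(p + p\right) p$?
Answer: $-327910$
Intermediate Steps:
$V{\left(p \right)} = 12 p^{2}$ ($V{\left(p \right)} = 0 + 6 \cdot 2 p p = 0 + 12 p p = 0 + 12 p^{2} = 12 p^{2}$)
$14822 - V{\left(169 \right)} = 14822 - 12 \cdot 169^{2} = 14822 - 12 \cdot 28561 = 14822 - 342732 = -327910$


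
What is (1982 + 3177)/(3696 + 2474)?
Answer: 5159/6170 ≈ 0.83614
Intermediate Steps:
(1982 + 3177)/(3696 + 2474) = 5159/6170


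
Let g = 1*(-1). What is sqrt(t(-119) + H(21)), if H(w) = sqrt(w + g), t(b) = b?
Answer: sqrt(-119 + 2*sqrt(5)) ≈ 10.702*I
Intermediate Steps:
g = -1
H(w) = sqrt(-1 + w) (H(w) = sqrt(w - 1) = sqrt(-1 + w))
sqrt(t(-119) + H(21)) = sqrt(-119 + sqrt(-1 + 21)) = sqrt(-119 + sqrt(20)) = sqrt(-119 + 2*sqrt(5))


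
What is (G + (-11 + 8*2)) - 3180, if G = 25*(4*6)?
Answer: -2575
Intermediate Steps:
G = 600 (G = 25*24 = 600)
(G + (-11 + 8*2)) - 3180 = (600 + (-11 + 8*2)) - 3180 = (600 + (-11 + 16)) - 3180 = (600 + 5) - 3180 = 605 - 3180 = -2575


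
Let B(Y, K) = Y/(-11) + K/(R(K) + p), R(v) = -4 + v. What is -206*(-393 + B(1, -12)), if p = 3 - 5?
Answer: 2667700/33 ≈ 80839.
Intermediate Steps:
p = -2
B(Y, K) = -Y/11 + K/(-6 + K) (B(Y, K) = Y/(-11) + K/((-4 + K) - 2) = Y*(-1/11) + K/(-6 + K) = -Y/11 + K/(-6 + K))
-206*(-393 + B(1, -12)) = -206*(-393 + (6*1 + 11*(-12) - 1*(-12)*1)/(11*(-6 - 12))) = -206*(-393 + (1/11)*(6 - 132 + 12)/(-18)) = -206*(-393 + (1/11)*(-1/18)*(-114)) = -206*(-393 + 19/33) = -206*(-12950/33) = 2667700/33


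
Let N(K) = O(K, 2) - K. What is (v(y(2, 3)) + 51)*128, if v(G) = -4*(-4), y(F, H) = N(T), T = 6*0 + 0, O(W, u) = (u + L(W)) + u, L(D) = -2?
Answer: 8576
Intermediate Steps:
O(W, u) = -2 + 2*u (O(W, u) = (u - 2) + u = (-2 + u) + u = -2 + 2*u)
T = 0 (T = 0 + 0 = 0)
N(K) = 2 - K (N(K) = (-2 + 2*2) - K = (-2 + 4) - K = 2 - K)
y(F, H) = 2 (y(F, H) = 2 - 1*0 = 2 + 0 = 2)
v(G) = 16
(v(y(2, 3)) + 51)*128 = (16 + 51)*128 = 67*128 = 8576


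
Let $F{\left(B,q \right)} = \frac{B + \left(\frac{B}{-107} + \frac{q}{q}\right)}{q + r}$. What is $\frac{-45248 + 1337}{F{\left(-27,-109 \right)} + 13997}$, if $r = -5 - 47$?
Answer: $- \frac{252151599}{80376358} \approx -3.1371$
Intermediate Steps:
$r = -52$
$F{\left(B,q \right)} = \frac{1 + \frac{106 B}{107}}{-52 + q}$ ($F{\left(B,q \right)} = \frac{B + \left(\frac{B}{-107} + \frac{q}{q}\right)}{q - 52} = \frac{B + \left(B \left(- \frac{1}{107}\right) + 1\right)}{-52 + q} = \frac{B - \left(-1 + \frac{B}{107}\right)}{-52 + q} = \frac{1 + \frac{106 B}{107}}{-52 + q}$)
$\frac{-45248 + 1337}{F{\left(-27,-109 \right)} + 13997} = \frac{-45248 + 1337}{\frac{107 + 106 \left(-27\right)}{107 \left(-52 - 109\right)} + 13997} = - \frac{43911}{\frac{107 - 2862}{107 \left(-161\right)} + 13997} = - \frac{43911}{\frac{1}{107} \left(- \frac{1}{161}\right) \left(-2755\right) + 13997} = - \frac{43911}{\frac{2755}{17227} + 13997} = - \frac{43911}{\frac{241129074}{17227}} = \left(-43911\right) \frac{17227}{241129074} = - \frac{252151599}{80376358}$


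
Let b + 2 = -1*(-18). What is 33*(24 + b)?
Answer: 1320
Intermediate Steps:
b = 16 (b = -2 - 1*(-18) = -2 + 18 = 16)
33*(24 + b) = 33*(24 + 16) = 33*40 = 1320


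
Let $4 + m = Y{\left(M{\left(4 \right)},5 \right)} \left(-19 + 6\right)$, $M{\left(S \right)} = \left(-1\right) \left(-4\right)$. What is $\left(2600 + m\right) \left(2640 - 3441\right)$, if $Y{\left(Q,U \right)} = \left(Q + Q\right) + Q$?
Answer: $-1954440$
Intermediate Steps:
$M{\left(S \right)} = 4$
$Y{\left(Q,U \right)} = 3 Q$ ($Y{\left(Q,U \right)} = 2 Q + Q = 3 Q$)
$m = -160$ ($m = -4 + 3 \cdot 4 \left(-19 + 6\right) = -4 + 12 \left(-13\right) = -4 - 156 = -160$)
$\left(2600 + m\right) \left(2640 - 3441\right) = \left(2600 - 160\right) \left(2640 - 3441\right) = 2440 \left(-801\right) = -1954440$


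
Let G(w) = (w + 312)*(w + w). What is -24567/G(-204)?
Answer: 8189/14688 ≈ 0.55753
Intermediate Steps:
G(w) = 2*w*(312 + w) (G(w) = (312 + w)*(2*w) = 2*w*(312 + w))
-24567/G(-204) = -24567*(-1/(408*(312 - 204))) = -24567/(2*(-204)*108) = -24567/(-44064) = -24567*(-1/44064) = 8189/14688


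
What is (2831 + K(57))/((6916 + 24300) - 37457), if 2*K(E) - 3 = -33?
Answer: -2816/6241 ≈ -0.45121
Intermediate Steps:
K(E) = -15 (K(E) = 3/2 + (½)*(-33) = 3/2 - 33/2 = -15)
(2831 + K(57))/((6916 + 24300) - 37457) = (2831 - 15)/((6916 + 24300) - 37457) = 2816/(31216 - 37457) = 2816/(-6241) = 2816*(-1/6241) = -2816/6241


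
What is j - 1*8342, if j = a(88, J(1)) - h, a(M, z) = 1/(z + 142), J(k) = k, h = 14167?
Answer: -3218786/143 ≈ -22509.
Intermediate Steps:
a(M, z) = 1/(142 + z)
j = -2025880/143 (j = 1/(142 + 1) - 1*14167 = 1/143 - 14167 = -2025880/143 ≈ -14167.)
j - 1*8342 = -2025880/143 - 1*8342 = -2025880/143 - 8342 = -3218786/143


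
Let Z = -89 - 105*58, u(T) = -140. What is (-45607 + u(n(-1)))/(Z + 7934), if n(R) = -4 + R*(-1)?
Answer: -391/15 ≈ -26.067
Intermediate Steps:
n(R) = -4 - R
Z = -6179 (Z = -89 - 6090 = -6179)
(-45607 + u(n(-1)))/(Z + 7934) = (-45607 - 140)/(-6179 + 7934) = -45747/1755 = -45747*1/1755 = -391/15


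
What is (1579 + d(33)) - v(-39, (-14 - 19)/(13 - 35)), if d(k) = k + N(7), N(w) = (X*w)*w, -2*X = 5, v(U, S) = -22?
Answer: 3023/2 ≈ 1511.5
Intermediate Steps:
X = -5/2 (X = -1/2*5 = -5/2 ≈ -2.5000)
N(w) = -5*w**2/2 (N(w) = (-5*w/2)*w = -5*w**2/2)
d(k) = -245/2 + k (d(k) = k - 5/2*7**2 = k - 5/2*49 = k - 245/2 = -245/2 + k)
(1579 + d(33)) - v(-39, (-14 - 19)/(13 - 35)) = (1579 + (-245/2 + 33)) - 1*(-22) = (1579 - 179/2) + 22 = 2979/2 + 22 = 3023/2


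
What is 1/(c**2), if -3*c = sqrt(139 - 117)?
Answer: 9/22 ≈ 0.40909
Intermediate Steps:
c = -sqrt(22)/3 (c = -sqrt(139 - 117)/3 = -sqrt(22)/3 ≈ -1.5635)
1/(c**2) = 1/((-sqrt(22)/3)**2) = 1/(22/9) = 9/22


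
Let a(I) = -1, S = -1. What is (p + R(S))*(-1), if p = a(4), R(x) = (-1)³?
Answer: 2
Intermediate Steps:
R(x) = -1
p = -1
(p + R(S))*(-1) = (-1 - 1)*(-1) = -2*(-1) = 2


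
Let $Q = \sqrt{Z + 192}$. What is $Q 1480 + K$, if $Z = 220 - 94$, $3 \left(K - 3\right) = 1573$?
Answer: $\frac{1582}{3} + 1480 \sqrt{318} \approx 26920.0$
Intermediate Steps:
$K = \frac{1582}{3}$ ($K = 3 + \frac{1}{3} \cdot 1573 = 3 + \frac{1573}{3} = \frac{1582}{3} \approx 527.33$)
$Z = 126$
$Q = \sqrt{318}$ ($Q = \sqrt{126 + 192} = \sqrt{318} \approx 17.833$)
$Q 1480 + K = \sqrt{318} \cdot 1480 + \frac{1582}{3} = 1480 \sqrt{318} + \frac{1582}{3} = \frac{1582}{3} + 1480 \sqrt{318}$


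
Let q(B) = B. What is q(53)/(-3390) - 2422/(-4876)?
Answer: 994019/2066205 ≈ 0.48108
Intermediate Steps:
q(53)/(-3390) - 2422/(-4876) = 53/(-3390) - 2422/(-4876) = 53*(-1/3390) - 2422*(-1/4876) = -53/3390 + 1211/2438 = 994019/2066205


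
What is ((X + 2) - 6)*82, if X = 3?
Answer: -82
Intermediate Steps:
((X + 2) - 6)*82 = ((3 + 2) - 6)*82 = (5 - 6)*82 = -1*82 = -82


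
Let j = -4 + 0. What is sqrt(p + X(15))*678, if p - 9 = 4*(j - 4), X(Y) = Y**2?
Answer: 678*sqrt(202) ≈ 9636.2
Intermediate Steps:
j = -4
p = -23 (p = 9 + 4*(-4 - 4) = 9 + 4*(-8) = 9 - 32 = -23)
sqrt(p + X(15))*678 = sqrt(-23 + 15**2)*678 = sqrt(-23 + 225)*678 = sqrt(202)*678 = 678*sqrt(202)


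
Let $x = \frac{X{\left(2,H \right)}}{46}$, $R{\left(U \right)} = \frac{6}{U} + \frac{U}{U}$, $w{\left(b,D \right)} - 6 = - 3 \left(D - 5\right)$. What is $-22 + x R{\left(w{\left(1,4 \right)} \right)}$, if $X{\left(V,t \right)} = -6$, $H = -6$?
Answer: $- \frac{511}{23} \approx -22.217$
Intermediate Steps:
$w{\left(b,D \right)} = 21 - 3 D$ ($w{\left(b,D \right)} = 6 - 3 \left(D - 5\right) = 6 - 3 \left(-5 + D\right) = 6 - \left(-15 + 3 D\right) = 21 - 3 D$)
$R{\left(U \right)} = 1 + \frac{6}{U}$ ($R{\left(U \right)} = \frac{6}{U} + 1 = 1 + \frac{6}{U}$)
$x = - \frac{3}{23}$ ($x = - \frac{6}{46} = \left(-6\right) \frac{1}{46} = - \frac{3}{23} \approx -0.13043$)
$-22 + x R{\left(w{\left(1,4 \right)} \right)} = -22 - \frac{3 \frac{6 + \left(21 - 12\right)}{21 - 12}}{23} = -22 - \frac{3 \frac{6 + 9}{9}}{23} = -22 - \frac{3 \cdot \frac{1}{9} \cdot 15}{23} = -22 - \frac{5}{23} = - \frac{511}{23}$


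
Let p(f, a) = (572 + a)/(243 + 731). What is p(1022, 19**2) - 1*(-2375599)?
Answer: 2313834359/974 ≈ 2.3756e+6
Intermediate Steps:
p(f, a) = 286/487 + a/974 (p(f, a) = (572 + a)/974 = (572 + a)*(1/974) = 286/487 + a/974)
p(1022, 19**2) - 1*(-2375599) = (286/487 + (1/974)*19**2) - 1*(-2375599) = (286/487 + (1/974)*361) + 2375599 = (286/487 + 361/974) + 2375599 = 933/974 + 2375599 = 2313834359/974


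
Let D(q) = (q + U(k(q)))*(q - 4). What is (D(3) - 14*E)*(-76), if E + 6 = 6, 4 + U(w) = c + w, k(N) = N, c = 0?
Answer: 152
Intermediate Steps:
U(w) = -4 + w (U(w) = -4 + (0 + w) = -4 + w)
E = 0 (E = -6 + 6 = 0)
D(q) = (-4 + q)*(-4 + 2*q) (D(q) = (q + (-4 + q))*(q - 4) = (-4 + 2*q)*(-4 + q) = (-4 + q)*(-4 + 2*q))
(D(3) - 14*E)*(-76) = ((16 - 12*3 + 2*3**2) - 14*0)*(-76) = ((16 - 36 + 2*9) + 0)*(-76) = ((16 - 36 + 18) + 0)*(-76) = (-2 + 0)*(-76) = -2*(-76) = 152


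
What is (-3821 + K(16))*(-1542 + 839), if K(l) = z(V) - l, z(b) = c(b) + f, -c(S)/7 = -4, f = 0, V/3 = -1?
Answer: 2677727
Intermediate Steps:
V = -3 (V = 3*(-1) = -3)
c(S) = 28 (c(S) = -7*(-4) = 28)
z(b) = 28 (z(b) = 28 + 0 = 28)
K(l) = 28 - l
(-3821 + K(16))*(-1542 + 839) = (-3821 + (28 - 1*16))*(-1542 + 839) = (-3821 + (28 - 16))*(-703) = (-3821 + 12)*(-703) = -3809*(-703) = 2677727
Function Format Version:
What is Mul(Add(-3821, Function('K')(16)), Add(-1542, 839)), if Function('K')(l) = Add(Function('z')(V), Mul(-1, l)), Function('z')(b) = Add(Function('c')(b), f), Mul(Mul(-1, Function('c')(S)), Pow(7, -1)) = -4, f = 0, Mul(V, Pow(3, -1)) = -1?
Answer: 2677727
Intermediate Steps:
V = -3 (V = Mul(3, -1) = -3)
Function('c')(S) = 28 (Function('c')(S) = Mul(-7, -4) = 28)
Function('z')(b) = 28 (Function('z')(b) = Add(28, 0) = 28)
Function('K')(l) = Add(28, Mul(-1, l))
Mul(Add(-3821, Function('K')(16)), Add(-1542, 839)) = Mul(Add(-3821, Add(28, Mul(-1, 16))), Add(-1542, 839)) = Mul(Add(-3821, Add(28, -16)), -703) = Mul(Add(-3821, 12), -703) = Mul(-3809, -703) = 2677727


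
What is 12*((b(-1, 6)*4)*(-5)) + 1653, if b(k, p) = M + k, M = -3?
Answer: 2613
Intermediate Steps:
b(k, p) = -3 + k
12*((b(-1, 6)*4)*(-5)) + 1653 = 12*(((-3 - 1)*4)*(-5)) + 1653 = 12*(-4*4*(-5)) + 1653 = 12*(-16*(-5)) + 1653 = 12*80 + 1653 = 960 + 1653 = 2613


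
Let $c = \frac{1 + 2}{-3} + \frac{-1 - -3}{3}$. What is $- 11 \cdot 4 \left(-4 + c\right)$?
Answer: $\frac{572}{3} \approx 190.67$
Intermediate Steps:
$c = - \frac{1}{3}$ ($c = 3 \left(- \frac{1}{3}\right) + \left(-1 + 3\right) \frac{1}{3} = -1 + 2 \cdot \frac{1}{3} = -1 + \frac{2}{3} = - \frac{1}{3} \approx -0.33333$)
$- 11 \cdot 4 \left(-4 + c\right) = - 11 \cdot 4 \left(-4 - \frac{1}{3}\right) = - 11 \cdot 4 \left(- \frac{13}{3}\right) = \left(-11\right) \left(- \frac{52}{3}\right) = \frac{572}{3}$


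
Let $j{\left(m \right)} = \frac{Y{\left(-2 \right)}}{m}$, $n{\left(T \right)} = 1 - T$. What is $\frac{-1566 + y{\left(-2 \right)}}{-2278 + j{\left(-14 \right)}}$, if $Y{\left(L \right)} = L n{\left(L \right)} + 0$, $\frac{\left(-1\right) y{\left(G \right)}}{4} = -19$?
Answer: $\frac{70}{107} \approx 0.65421$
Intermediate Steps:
$y{\left(G \right)} = 76$ ($y{\left(G \right)} = \left(-4\right) \left(-19\right) = 76$)
$Y{\left(L \right)} = L \left(1 - L\right)$ ($Y{\left(L \right)} = L \left(1 - L\right) + 0 = L \left(1 - L\right)$)
$j{\left(m \right)} = - \frac{6}{m}$ ($j{\left(m \right)} = \frac{\left(-2\right) \left(1 - -2\right)}{m} = \frac{\left(-2\right) \left(1 + 2\right)}{m} = \frac{\left(-2\right) 3}{m} = - \frac{6}{m}$)
$\frac{-1566 + y{\left(-2 \right)}}{-2278 + j{\left(-14 \right)}} = \frac{-1566 + 76}{-2278 - \frac{6}{-14}} = - \frac{1490}{-2278 - - \frac{3}{7}} = - \frac{1490}{-2278 + \frac{3}{7}} = - \frac{1490}{- \frac{15943}{7}} = \left(-1490\right) \left(- \frac{7}{15943}\right) = \frac{70}{107}$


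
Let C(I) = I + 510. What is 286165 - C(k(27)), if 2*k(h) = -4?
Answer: 285657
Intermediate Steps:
k(h) = -2 (k(h) = (1/2)*(-4) = -2)
C(I) = 510 + I
286165 - C(k(27)) = 286165 - (510 - 2) = 286165 - 1*508 = 286165 - 508 = 285657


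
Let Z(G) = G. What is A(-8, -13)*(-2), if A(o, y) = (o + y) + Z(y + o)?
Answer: 84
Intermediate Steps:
A(o, y) = 2*o + 2*y (A(o, y) = (o + y) + (y + o) = (o + y) + (o + y) = 2*o + 2*y)
A(-8, -13)*(-2) = (2*(-8) + 2*(-13))*(-2) = (-16 - 26)*(-2) = -42*(-2) = 84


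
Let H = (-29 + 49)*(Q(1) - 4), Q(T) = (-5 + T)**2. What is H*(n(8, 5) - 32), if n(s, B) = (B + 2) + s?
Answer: -4080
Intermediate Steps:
n(s, B) = 2 + B + s (n(s, B) = (2 + B) + s = 2 + B + s)
H = 240 (H = (-29 + 49)*((-5 + 1)**2 - 4) = 20*((-4)**2 - 4) = 20*(16 - 4) = 20*12 = 240)
H*(n(8, 5) - 32) = 240*((2 + 5 + 8) - 32) = 240*(15 - 32) = 240*(-17) = -4080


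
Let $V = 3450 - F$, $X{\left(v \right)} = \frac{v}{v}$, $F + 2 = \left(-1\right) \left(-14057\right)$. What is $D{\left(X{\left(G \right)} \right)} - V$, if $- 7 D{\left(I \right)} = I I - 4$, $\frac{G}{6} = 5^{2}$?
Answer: $\frac{74238}{7} \approx 10605.0$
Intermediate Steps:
$G = 150$ ($G = 6 \cdot 5^{2} = 6 \cdot 25 = 150$)
$F = 14055$ ($F = -2 - -14057 = -2 + 14057 = 14055$)
$X{\left(v \right)} = 1$
$D{\left(I \right)} = \frac{4}{7} - \frac{I^{2}}{7}$ ($D{\left(I \right)} = - \frac{I I - 4}{7} = - \frac{I^{2} - 4}{7} = - \frac{-4 + I^{2}}{7} = \frac{4}{7} - \frac{I^{2}}{7}$)
$V = -10605$ ($V = 3450 - 14055 = -10605$)
$D{\left(X{\left(G \right)} \right)} - V = \left(\frac{4}{7} - \frac{1^{2}}{7}\right) - -10605 = \left(\frac{4}{7} - \frac{1}{7}\right) + 10605 = \frac{3}{7} + 10605 = \frac{74238}{7}$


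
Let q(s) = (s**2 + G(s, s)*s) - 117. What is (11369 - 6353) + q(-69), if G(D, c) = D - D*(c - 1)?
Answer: 347691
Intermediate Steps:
G(D, c) = D - D*(-1 + c)
q(s) = -117 + s**2 + s**2*(2 - s) (q(s) = (s**2 + (s*(2 - s))*s) - 117 = (s**2 + s**2*(2 - s)) - 117 = -117 + s**2 + s**2*(2 - s))
(11369 - 6353) + q(-69) = (11369 - 6353) + (-117 - 1*(-69)**3 + 3*(-69)**2) = 5016 + (-117 - 1*(-328509) + 3*4761) = 5016 + (-117 + 328509 + 14283) = 5016 + 342675 = 347691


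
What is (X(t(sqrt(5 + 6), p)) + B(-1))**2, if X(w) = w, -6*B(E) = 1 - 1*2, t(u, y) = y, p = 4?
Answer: 625/36 ≈ 17.361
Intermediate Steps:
B(E) = 1/6 (B(E) = -(1 - 1*2)/6 = -(1 - 2)/6 = -1/6*(-1) = 1/6)
(X(t(sqrt(5 + 6), p)) + B(-1))**2 = (4 + 1/6)**2 = (25/6)**2 = 625/36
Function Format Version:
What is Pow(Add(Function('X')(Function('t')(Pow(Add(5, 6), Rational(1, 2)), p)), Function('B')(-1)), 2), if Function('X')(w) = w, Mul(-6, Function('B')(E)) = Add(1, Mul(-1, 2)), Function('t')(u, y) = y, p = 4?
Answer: Rational(625, 36) ≈ 17.361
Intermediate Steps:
Function('B')(E) = Rational(1, 6) (Function('B')(E) = Mul(Rational(-1, 6), Add(1, Mul(-1, 2))) = Mul(Rational(-1, 6), Add(1, -2)) = Mul(Rational(-1, 6), -1) = Rational(1, 6))
Pow(Add(Function('X')(Function('t')(Pow(Add(5, 6), Rational(1, 2)), p)), Function('B')(-1)), 2) = Pow(Add(4, Rational(1, 6)), 2) = Pow(Rational(25, 6), 2) = Rational(625, 36)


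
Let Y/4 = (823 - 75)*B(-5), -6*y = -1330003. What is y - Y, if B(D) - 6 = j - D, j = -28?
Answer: 1635187/6 ≈ 2.7253e+5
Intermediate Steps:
y = 1330003/6 (y = -⅙*(-1330003) = 1330003/6 ≈ 2.2167e+5)
B(D) = -22 - D (B(D) = 6 + (-28 - D) = -22 - D)
Y = -50864 (Y = 4*((823 - 75)*(-22 - 1*(-5))) = 4*(748*(-22 + 5)) = 4*(748*(-17)) = 4*(-12716) = -50864)
y - Y = 1330003/6 - 1*(-50864) = 1330003/6 + 50864 = 1635187/6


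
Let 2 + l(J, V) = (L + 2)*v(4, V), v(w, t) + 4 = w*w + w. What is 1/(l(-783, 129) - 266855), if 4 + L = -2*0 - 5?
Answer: -1/266969 ≈ -3.7458e-6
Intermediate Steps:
L = -9 (L = -4 + (-2*0 - 5) = -4 + (0 - 5) = -4 - 5 = -9)
v(w, t) = -4 + w + w² (v(w, t) = -4 + (w*w + w) = -4 + (w² + w) = -4 + (w + w²) = -4 + w + w²)
l(J, V) = -114 (l(J, V) = -2 + (-9 + 2)*(-4 + 4 + 4²) = -2 - 7*(-4 + 4 + 16) = -2 - 7*16 = -2 - 112 = -114)
1/(l(-783, 129) - 266855) = 1/(-114 - 266855) = 1/(-266969) = -1/266969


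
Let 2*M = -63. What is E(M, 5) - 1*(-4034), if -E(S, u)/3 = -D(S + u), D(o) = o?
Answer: 7909/2 ≈ 3954.5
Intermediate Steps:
M = -63/2 (M = (½)*(-63) = -63/2 ≈ -31.500)
E(S, u) = 3*S + 3*u (E(S, u) = -(-3)*(S + u) = -3*(-S - u) = 3*S + 3*u)
E(M, 5) - 1*(-4034) = (3*(-63/2) + 3*5) - 1*(-4034) = (-189/2 + 15) + 4034 = -159/2 + 4034 = 7909/2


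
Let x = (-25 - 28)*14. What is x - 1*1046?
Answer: -1788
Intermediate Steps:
x = -742 (x = -53*14 = -742)
x - 1*1046 = -742 - 1*1046 = -742 - 1046 = -1788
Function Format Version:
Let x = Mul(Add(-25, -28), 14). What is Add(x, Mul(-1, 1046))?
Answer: -1788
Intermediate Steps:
x = -742 (x = Mul(-53, 14) = -742)
Add(x, Mul(-1, 1046)) = Add(-742, Mul(-1, 1046)) = Add(-742, -1046) = -1788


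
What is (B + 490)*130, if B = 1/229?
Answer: 14587430/229 ≈ 63701.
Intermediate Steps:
B = 1/229 ≈ 0.0043668
(B + 490)*130 = (1/229 + 490)*130 = (112211/229)*130 = 14587430/229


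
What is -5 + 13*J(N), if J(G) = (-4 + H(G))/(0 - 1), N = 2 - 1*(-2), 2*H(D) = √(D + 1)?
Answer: 47 - 13*√5/2 ≈ 32.466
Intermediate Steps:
H(D) = √(1 + D)/2 (H(D) = √(D + 1)/2 = √(1 + D)/2)
N = 4 (N = 2 + 2 = 4)
J(G) = 4 - √(1 + G)/2 (J(G) = (-4 + √(1 + G)/2)/(0 - 1) = (-4 + √(1 + G)/2)/(-1) = (-4 + √(1 + G)/2)*(-1) = 4 - √(1 + G)/2)
-5 + 13*J(N) = -5 + 13*(4 - √(1 + 4)/2) = -5 + 13*(4 - √5/2) = -5 + (52 - 13*√5/2) = 47 - 13*√5/2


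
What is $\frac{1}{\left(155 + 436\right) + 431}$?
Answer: $\frac{1}{1022} \approx 0.00097847$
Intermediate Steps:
$\frac{1}{\left(155 + 436\right) + 431} = \frac{1}{591 + 431} = \frac{1}{1022}$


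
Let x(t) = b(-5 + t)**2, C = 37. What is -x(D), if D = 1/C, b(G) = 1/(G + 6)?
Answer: -1369/1444 ≈ -0.94806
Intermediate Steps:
b(G) = 1/(6 + G)
D = 1/37 ≈ 0.027027
x(t) = (1 + t)**(-2) (x(t) = (1/(6 + (-5 + t)))**2 = (1/(1 + t))**2 = (1 + t)**(-2))
-x(D) = -1/(1 + 1/37)**2 = -1/(38/37)**2 = -1*1369/1444 = -1369/1444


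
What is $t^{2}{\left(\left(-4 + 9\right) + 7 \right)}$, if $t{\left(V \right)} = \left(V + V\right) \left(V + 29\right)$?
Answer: $968256$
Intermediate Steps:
$t{\left(V \right)} = 2 V \left(29 + V\right)$
$t^{2}{\left(\left(-4 + 9\right) + 7 \right)} = \left(2 \left(\left(-4 + 9\right) + 7\right) \left(29 + \left(\left(-4 + 9\right) + 7\right)\right)\right)^{2} = \left(2 \left(5 + 7\right) \left(29 + \left(5 + 7\right)\right)\right)^{2} = \left(2 \cdot 12 \left(29 + 12\right)\right)^{2} = \left(2 \cdot 12 \cdot 41\right)^{2} = 984^{2} = 968256$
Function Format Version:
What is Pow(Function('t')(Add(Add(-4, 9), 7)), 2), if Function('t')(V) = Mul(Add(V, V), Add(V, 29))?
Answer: 968256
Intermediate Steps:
Function('t')(V) = Mul(2, V, Add(29, V)) (Function('t')(V) = Mul(Mul(2, V), Add(29, V)) = Mul(2, V, Add(29, V)))
Pow(Function('t')(Add(Add(-4, 9), 7)), 2) = Pow(Mul(2, Add(Add(-4, 9), 7), Add(29, Add(Add(-4, 9), 7))), 2) = Pow(Mul(2, Add(5, 7), Add(29, Add(5, 7))), 2) = Pow(Mul(2, 12, Add(29, 12)), 2) = Pow(Mul(2, 12, 41), 2) = Pow(984, 2) = 968256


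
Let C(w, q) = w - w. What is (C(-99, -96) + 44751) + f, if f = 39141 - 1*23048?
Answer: 60844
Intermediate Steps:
C(w, q) = 0
f = 16093 (f = 39141 - 23048 = 16093)
(C(-99, -96) + 44751) + f = (0 + 44751) + 16093 = 44751 + 16093 = 60844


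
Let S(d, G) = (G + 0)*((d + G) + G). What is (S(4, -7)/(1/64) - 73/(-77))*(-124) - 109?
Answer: -42792485/77 ≈ -5.5575e+5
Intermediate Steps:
S(d, G) = G*(d + 2*G) (S(d, G) = G*((G + d) + G) = G*(d + 2*G))
(S(4, -7)/(1/64) - 73/(-77))*(-124) - 109 = ((-7*(4 + 2*(-7)))/(1/64) - 73/(-77))*(-124) - 109 = ((-7*(4 - 14))/(1/64) - 73*(-1/77))*(-124) - 109 = (-7*(-10)*64 + 73/77)*(-124) - 109 = (70*64 + 73/77)*(-124) - 109 = (4480 + 73/77)*(-124) - 109 = (345033/77)*(-124) - 109 = -42784092/77 - 109 = -42792485/77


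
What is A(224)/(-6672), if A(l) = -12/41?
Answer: 1/22796 ≈ 4.3867e-5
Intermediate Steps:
A(l) = -12/41 (A(l) = -12*1/41 = -12/41)
A(224)/(-6672) = -12/41/(-6672) = -12/41*(-1/6672) = 1/22796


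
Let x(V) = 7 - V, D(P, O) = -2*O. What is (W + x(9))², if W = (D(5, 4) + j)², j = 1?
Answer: 2209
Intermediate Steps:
W = 49 (W = (-2*4 + 1)² = (-8 + 1)² = (-7)² = 49)
(W + x(9))² = (49 + (7 - 1*9))² = (49 + (7 - 9))² = (49 - 2)² = 47² = 2209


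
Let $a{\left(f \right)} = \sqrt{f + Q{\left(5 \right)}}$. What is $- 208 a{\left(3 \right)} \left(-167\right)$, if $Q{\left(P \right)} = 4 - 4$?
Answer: $34736 \sqrt{3} \approx 60165.0$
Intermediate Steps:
$Q{\left(P \right)} = 0$
$a{\left(f \right)} = \sqrt{f}$ ($a{\left(f \right)} = \sqrt{f + 0} = \sqrt{f}$)
$- 208 a{\left(3 \right)} \left(-167\right) = - 208 \sqrt{3} \left(-167\right) = 34736 \sqrt{3}$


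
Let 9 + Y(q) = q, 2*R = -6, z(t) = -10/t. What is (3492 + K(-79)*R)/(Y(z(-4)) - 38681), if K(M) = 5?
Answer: -6954/77375 ≈ -0.089874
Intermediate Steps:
R = -3 (R = (1/2)*(-6) = -3)
Y(q) = -9 + q
(3492 + K(-79)*R)/(Y(z(-4)) - 38681) = (3492 + 5*(-3))/((-9 - 10/(-4)) - 38681) = (3492 - 15)/((-9 - 10*(-1/4)) - 38681) = 3477/((-9 + 5/2) - 38681) = 3477/(-13/2 - 38681) = 3477/(-77375/2) = 3477*(-2/77375) = -6954/77375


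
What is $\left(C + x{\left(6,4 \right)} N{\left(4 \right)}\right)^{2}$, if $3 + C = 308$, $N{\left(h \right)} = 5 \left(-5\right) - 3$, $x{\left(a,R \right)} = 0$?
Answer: $93025$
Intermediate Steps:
$N{\left(h \right)} = -28$ ($N{\left(h \right)} = -25 - 3 = -28$)
$C = 305$ ($C = -3 + 308 = 305$)
$\left(C + x{\left(6,4 \right)} N{\left(4 \right)}\right)^{2} = \left(305 + 0 \left(-28\right)\right)^{2} = \left(305 + 0\right)^{2} = 305^{2} = 93025$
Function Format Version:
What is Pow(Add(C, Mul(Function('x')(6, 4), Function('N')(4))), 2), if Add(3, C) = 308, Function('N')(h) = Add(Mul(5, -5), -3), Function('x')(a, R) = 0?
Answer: 93025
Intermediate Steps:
Function('N')(h) = -28 (Function('N')(h) = Add(-25, -3) = -28)
C = 305 (C = Add(-3, 308) = 305)
Pow(Add(C, Mul(Function('x')(6, 4), Function('N')(4))), 2) = Pow(Add(305, Mul(0, -28)), 2) = Pow(Add(305, 0), 2) = Pow(305, 2) = 93025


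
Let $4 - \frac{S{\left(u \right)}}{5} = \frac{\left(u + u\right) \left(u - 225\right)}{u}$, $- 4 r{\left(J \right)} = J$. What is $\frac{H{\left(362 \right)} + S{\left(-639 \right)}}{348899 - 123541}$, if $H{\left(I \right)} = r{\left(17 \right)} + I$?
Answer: $\frac{5153}{128776} \approx 0.040015$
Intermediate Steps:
$r{\left(J \right)} = - \frac{J}{4}$
$S{\left(u \right)} = 2270 - 10 u$ ($S{\left(u \right)} = 20 - 5 \frac{\left(u + u\right) \left(u - 225\right)}{u} = 20 - 5 \frac{2 u \left(-225 + u\right)}{u} = 20 - 5 \left(-450 + 2 u\right) = 20 - \left(-2250 + 10 u\right) = 2270 - 10 u$)
$H{\left(I \right)} = - \frac{17}{4} + I$ ($H{\left(I \right)} = \left(- \frac{1}{4}\right) 17 + I = - \frac{17}{4} + I$)
$\frac{H{\left(362 \right)} + S{\left(-639 \right)}}{348899 - 123541} = \frac{\left(- \frac{17}{4} + 362\right) + \left(2270 - -6390\right)}{348899 - 123541} = \frac{\frac{1431}{4} + \left(2270 + 6390\right)}{225358} = \left(\frac{1431}{4} + 8660\right) \frac{1}{225358} = \frac{36071}{4} \cdot \frac{1}{225358} = \frac{5153}{128776}$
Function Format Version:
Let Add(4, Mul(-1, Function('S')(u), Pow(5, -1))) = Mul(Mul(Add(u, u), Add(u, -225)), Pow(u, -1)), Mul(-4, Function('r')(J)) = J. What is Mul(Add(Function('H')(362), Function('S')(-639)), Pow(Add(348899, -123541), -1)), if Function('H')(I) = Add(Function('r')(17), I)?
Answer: Rational(5153, 128776) ≈ 0.040015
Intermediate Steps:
Function('r')(J) = Mul(Rational(-1, 4), J)
Function('S')(u) = Add(2270, Mul(-10, u)) (Function('S')(u) = Add(20, Mul(-5, Mul(Mul(Add(u, u), Add(u, -225)), Pow(u, -1)))) = Add(20, Mul(-5, Mul(Mul(Mul(2, u), Add(-225, u)), Pow(u, -1)))) = Add(20, Mul(-5, Mul(Mul(2, u, Add(-225, u)), Pow(u, -1)))) = Add(20, Mul(-5, Add(-450, Mul(2, u)))) = Add(20, Add(2250, Mul(-10, u))) = Add(2270, Mul(-10, u)))
Function('H')(I) = Add(Rational(-17, 4), I) (Function('H')(I) = Add(Mul(Rational(-1, 4), 17), I) = Add(Rational(-17, 4), I))
Mul(Add(Function('H')(362), Function('S')(-639)), Pow(Add(348899, -123541), -1)) = Mul(Add(Add(Rational(-17, 4), 362), Add(2270, Mul(-10, -639))), Pow(Add(348899, -123541), -1)) = Mul(Add(Rational(1431, 4), Add(2270, 6390)), Pow(225358, -1)) = Mul(Add(Rational(1431, 4), 8660), Rational(1, 225358)) = Mul(Rational(36071, 4), Rational(1, 225358)) = Rational(5153, 128776)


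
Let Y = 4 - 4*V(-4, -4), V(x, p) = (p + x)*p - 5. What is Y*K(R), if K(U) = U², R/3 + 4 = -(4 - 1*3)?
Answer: -23400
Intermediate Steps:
V(x, p) = -5 + p*(p + x) (V(x, p) = p*(p + x) - 5 = -5 + p*(p + x))
Y = -104 (Y = 4 - 4*(-5 + (-4)² - 4*(-4)) = 4 - 4*(-5 + 16 + 16) = 4 - 4*27 = 4 - 108 = -104)
R = -15 (R = -12 + 3*(-(4 - 1*3)) = -12 + 3*(-(4 - 3)) = -12 + 3*(-1*1) = -12 + 3*(-1) = -12 - 3 = -15)
Y*K(R) = -104*(-15)² = -104*225 = -23400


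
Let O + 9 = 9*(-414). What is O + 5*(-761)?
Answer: -7540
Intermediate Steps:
O = -3735 (O = -9 + 9*(-414) = -9 - 3726 = -3735)
O + 5*(-761) = -3735 + 5*(-761) = -3735 - 3805 = -7540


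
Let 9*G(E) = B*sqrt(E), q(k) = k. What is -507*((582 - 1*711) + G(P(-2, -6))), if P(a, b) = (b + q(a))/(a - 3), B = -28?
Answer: 65403 + 9464*sqrt(10)/15 ≈ 67398.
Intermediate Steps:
P(a, b) = (a + b)/(-3 + a) (P(a, b) = (b + a)/(a - 3) = (a + b)/(-3 + a))
G(E) = -28*sqrt(E)/9 (G(E) = (-28*sqrt(E))/9 = -28*sqrt(E)/9)
-507*((582 - 1*711) + G(P(-2, -6))) = -507*((582 - 1*711) - 28*2*sqrt(2)*sqrt(-1/(-3 - 2))/9) = -507*((582 - 711) - 28*2*sqrt(2)*sqrt(-1/(-5))/9) = -507*(-129 - 28*2*sqrt(10)/5/9) = -507*(-129 - 56*sqrt(10)/45) = 65403 + 9464*sqrt(10)/15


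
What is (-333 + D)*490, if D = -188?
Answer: -255290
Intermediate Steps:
(-333 + D)*490 = (-333 - 188)*490 = -521*490 = -255290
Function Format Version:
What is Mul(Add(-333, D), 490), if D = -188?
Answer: -255290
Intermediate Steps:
Mul(Add(-333, D), 490) = Mul(Add(-333, -188), 490) = Mul(-521, 490) = -255290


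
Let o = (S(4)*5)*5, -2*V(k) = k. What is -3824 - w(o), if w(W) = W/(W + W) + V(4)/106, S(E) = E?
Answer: -405395/106 ≈ -3824.5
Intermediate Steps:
V(k) = -k/2
o = 100 (o = (4*5)*5 = 20*5 = 100)
w(W) = 51/106 (w(W) = W/(W + W) - 1/2*4/106 = W/((2*W)) - 2*1/106 = W*(1/(2*W)) - 1/53 = 1/2 - 1/53 = 51/106)
-3824 - w(o) = -3824 - 1*51/106 = -3824 - 51/106 = -405395/106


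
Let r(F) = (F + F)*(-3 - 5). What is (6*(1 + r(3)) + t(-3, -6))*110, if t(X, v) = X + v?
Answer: -32010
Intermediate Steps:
r(F) = -16*F (r(F) = (2*F)*(-8) = -16*F)
(6*(1 + r(3)) + t(-3, -6))*110 = (6*(1 - 16*3) + (-3 - 6))*110 = (6*(1 - 48) - 9)*110 = (6*(-47) - 9)*110 = (-282 - 9)*110 = -291*110 = -32010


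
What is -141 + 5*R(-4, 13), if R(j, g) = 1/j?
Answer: -569/4 ≈ -142.25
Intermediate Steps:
R(j, g) = 1/j
-141 + 5*R(-4, 13) = -141 + 5/(-4) = -141 + 5*(-1/4) = -141 - 5/4 = -569/4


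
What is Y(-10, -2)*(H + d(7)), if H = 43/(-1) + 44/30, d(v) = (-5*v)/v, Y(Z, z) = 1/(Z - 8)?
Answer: 349/135 ≈ 2.5852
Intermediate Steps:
Y(Z, z) = 1/(-8 + Z)
d(v) = -5
H = -623/15 (H = 43*(-1) + 44*(1/30) = -43 + 22/15 = -623/15 ≈ -41.533)
Y(-10, -2)*(H + d(7)) = (-623/15 - 5)/(-8 - 10) = -698/15/(-18) = -1/18*(-698/15) = 349/135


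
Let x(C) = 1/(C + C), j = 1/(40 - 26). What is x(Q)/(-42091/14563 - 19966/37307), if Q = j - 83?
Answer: 3803112887/2160683455995 ≈ 0.0017601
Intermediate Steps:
j = 1/14 ≈ 0.071429
Q = -1161/14 (Q = 1/14 - 83 = -1161/14 ≈ -82.929)
x(C) = 1/(2*C)
x(Q)/(-42091/14563 - 19966/37307) = (1/(2*(-1161/14)))/(-42091/14563 - 19966/37307) = ((1/2)*(-14/1161))/(-42091*1/14563 - 19966*1/37307) = -7/(1161*(-42091/14563 - 19966/37307)) = -7/(1161*(-1861053795/543301841)) = -7/1161*(-543301841/1861053795) = 3803112887/2160683455995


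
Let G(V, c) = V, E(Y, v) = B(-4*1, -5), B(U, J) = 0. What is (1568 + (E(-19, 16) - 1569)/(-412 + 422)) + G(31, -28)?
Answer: 14421/10 ≈ 1442.1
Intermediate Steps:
E(Y, v) = 0
(1568 + (E(-19, 16) - 1569)/(-412 + 422)) + G(31, -28) = (1568 + (0 - 1569)/(-412 + 422)) + 31 = (1568 - 1569/10) + 31 = 14111/10 + 31 = 14421/10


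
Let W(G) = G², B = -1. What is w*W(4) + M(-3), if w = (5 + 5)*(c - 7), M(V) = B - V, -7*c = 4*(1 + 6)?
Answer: -1758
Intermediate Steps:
c = -4 (c = -4*(1 + 6)/7 = -4*7/7 = -⅐*28 = -4)
M(V) = -1 - V
w = -110 (w = (5 + 5)*(-4 - 7) = 10*(-11) = -110)
w*W(4) + M(-3) = -110*4² + (-1 - 1*(-3)) = -110*16 + (-1 + 3) = -1760 + 2 = -1758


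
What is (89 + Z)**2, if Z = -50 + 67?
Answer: 11236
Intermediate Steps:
Z = 17
(89 + Z)**2 = (89 + 17)**2 = 106**2 = 11236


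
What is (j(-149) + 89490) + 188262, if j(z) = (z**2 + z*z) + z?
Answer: 322005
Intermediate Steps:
j(z) = z + 2*z**2 (j(z) = (z**2 + z**2) + z = 2*z**2 + z = z + 2*z**2)
(j(-149) + 89490) + 188262 = (-149*(1 + 2*(-149)) + 89490) + 188262 = (-149*(1 - 298) + 89490) + 188262 = (-149*(-297) + 89490) + 188262 = (44253 + 89490) + 188262 = 133743 + 188262 = 322005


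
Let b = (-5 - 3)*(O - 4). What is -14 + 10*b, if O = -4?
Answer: 626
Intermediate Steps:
b = 64 (b = (-5 - 3)*(-4 - 4) = -8*(-8) = 64)
-14 + 10*b = -14 + 10*64 = -14 + 640 = 626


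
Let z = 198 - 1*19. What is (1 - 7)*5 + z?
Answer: 149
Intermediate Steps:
z = 179 (z = 198 - 19 = 179)
(1 - 7)*5 + z = (1 - 7)*5 + 179 = -6*5 + 179 = -30 + 179 = 149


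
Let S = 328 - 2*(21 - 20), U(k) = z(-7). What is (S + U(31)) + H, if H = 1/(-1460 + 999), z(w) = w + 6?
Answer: 149824/461 ≈ 325.00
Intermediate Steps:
z(w) = 6 + w
U(k) = -1 (U(k) = 6 - 7 = -1)
S = 326 (S = 328 - 2 = 326)
H = -1/461 (H = 1/(-461) = -1/461 ≈ -0.0021692)
(S + U(31)) + H = (326 - 1) - 1/461 = 325 - 1/461 = 149824/461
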